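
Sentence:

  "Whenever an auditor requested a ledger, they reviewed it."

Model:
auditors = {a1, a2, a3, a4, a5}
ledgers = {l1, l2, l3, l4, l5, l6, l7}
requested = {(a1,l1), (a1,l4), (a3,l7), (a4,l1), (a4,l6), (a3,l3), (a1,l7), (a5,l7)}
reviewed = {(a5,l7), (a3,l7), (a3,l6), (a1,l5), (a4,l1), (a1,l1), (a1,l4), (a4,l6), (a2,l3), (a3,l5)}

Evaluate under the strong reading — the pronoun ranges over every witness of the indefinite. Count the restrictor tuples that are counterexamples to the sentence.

"it" takes "a ledger" as antecedent — a donkey pronoun bound across the clause boundary.
Strong reading: for every (a,l) with requested(a,l), reviewed(a,l).
Restrictor pairs: (a1,l1) ✓  (a1,l4) ✓  (a1,l7) ✗  (a3,l3) ✗  (a3,l7) ✓  (a4,l1) ✓  (a4,l6) ✓  (a5,l7) ✓
Counterexamples (restrictor pairs failing the scope): 2.

2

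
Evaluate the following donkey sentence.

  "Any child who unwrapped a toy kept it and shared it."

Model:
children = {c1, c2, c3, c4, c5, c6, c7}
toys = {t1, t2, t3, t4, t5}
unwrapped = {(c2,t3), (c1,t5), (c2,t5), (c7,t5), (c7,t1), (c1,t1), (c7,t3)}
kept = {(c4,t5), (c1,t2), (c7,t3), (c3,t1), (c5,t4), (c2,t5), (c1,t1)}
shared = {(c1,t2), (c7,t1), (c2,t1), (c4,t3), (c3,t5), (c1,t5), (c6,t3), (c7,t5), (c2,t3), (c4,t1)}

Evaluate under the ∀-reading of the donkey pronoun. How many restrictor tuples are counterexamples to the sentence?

7

"it" takes "a toy" as antecedent — a donkey pronoun bound across the clause boundary.
Strong reading: for every (c,t) with unwrapped(c,t), kept(c,t) ∧ shared(c,t).
Restrictor pairs: (c1,t1) ✗  (c1,t5) ✗  (c2,t3) ✗  (c2,t5) ✗  (c7,t1) ✗  (c7,t3) ✗  (c7,t5) ✗
Counterexamples (restrictor pairs failing the scope): 7.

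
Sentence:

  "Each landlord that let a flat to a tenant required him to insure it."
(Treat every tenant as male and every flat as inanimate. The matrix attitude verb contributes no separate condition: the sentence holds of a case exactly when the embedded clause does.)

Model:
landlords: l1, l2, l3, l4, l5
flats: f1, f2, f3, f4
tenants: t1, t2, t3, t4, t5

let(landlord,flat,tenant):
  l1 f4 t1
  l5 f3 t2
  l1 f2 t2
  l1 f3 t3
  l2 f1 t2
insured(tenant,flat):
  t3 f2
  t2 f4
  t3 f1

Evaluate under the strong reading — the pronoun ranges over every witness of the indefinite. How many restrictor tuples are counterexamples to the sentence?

"him" takes "a tenant" as antecedent and "it" takes "a flat"; both are donkey pronouns co-varying with the restrictor.
Strong reading: for every (l,f,t) with let(l,f,t), insured(t,f).
Restrictor triples: (l1,f2,t2)→insured(t2,f2) ✗  (l1,f3,t3)→insured(t3,f3) ✗  (l1,f4,t1)→insured(t1,f4) ✗  (l2,f1,t2)→insured(t2,f1) ✗  (l5,f3,t2)→insured(t2,f3) ✗
Counterexamples (restrictor triples failing the scope): 5.

5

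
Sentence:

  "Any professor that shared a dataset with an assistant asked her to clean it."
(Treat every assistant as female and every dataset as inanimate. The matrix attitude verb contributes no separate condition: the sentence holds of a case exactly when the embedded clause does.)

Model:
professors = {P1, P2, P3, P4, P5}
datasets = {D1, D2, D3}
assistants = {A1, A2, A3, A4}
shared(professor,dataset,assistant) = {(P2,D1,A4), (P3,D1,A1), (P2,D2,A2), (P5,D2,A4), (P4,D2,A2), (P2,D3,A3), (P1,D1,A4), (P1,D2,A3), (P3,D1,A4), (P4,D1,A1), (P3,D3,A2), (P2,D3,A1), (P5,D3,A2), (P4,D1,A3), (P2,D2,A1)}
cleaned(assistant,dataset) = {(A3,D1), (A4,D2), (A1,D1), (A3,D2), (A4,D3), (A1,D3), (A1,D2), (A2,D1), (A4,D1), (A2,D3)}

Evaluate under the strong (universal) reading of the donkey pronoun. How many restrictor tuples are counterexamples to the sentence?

"her" takes "an assistant" as antecedent and "it" takes "a dataset"; both are donkey pronouns co-varying with the restrictor.
Strong reading: for every (p,d,a) with shared(p,d,a), cleaned(a,d).
Restrictor triples: (P1,D1,A4)→cleaned(A4,D1) ✓  (P1,D2,A3)→cleaned(A3,D2) ✓  (P2,D1,A4)→cleaned(A4,D1) ✓  (P2,D2,A1)→cleaned(A1,D2) ✓  (P2,D2,A2)→cleaned(A2,D2) ✗  (P2,D3,A1)→cleaned(A1,D3) ✓  (P2,D3,A3)→cleaned(A3,D3) ✗  (P3,D1,A1)→cleaned(A1,D1) ✓  (P3,D1,A4)→cleaned(A4,D1) ✓  (P3,D3,A2)→cleaned(A2,D3) ✓  (P4,D1,A1)→cleaned(A1,D1) ✓  (P4,D1,A3)→cleaned(A3,D1) ✓  (P4,D2,A2)→cleaned(A2,D2) ✗  (P5,D2,A4)→cleaned(A4,D2) ✓  (P5,D3,A2)→cleaned(A2,D3) ✓
Counterexamples (restrictor triples failing the scope): 3.

3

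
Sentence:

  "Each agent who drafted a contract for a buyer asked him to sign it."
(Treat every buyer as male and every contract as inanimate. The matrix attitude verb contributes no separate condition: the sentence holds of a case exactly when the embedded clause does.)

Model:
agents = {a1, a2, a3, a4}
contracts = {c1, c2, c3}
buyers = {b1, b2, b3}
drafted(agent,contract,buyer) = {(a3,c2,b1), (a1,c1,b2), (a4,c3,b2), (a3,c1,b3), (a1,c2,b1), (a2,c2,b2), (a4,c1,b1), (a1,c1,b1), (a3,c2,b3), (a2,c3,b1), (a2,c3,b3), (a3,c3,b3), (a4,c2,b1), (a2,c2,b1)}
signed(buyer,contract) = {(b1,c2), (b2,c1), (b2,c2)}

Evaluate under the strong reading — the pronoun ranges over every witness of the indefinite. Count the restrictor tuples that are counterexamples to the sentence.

8

"him" takes "a buyer" as antecedent and "it" takes "a contract"; both are donkey pronouns co-varying with the restrictor.
Strong reading: for every (a,c,b) with drafted(a,c,b), signed(b,c).
Restrictor triples: (a1,c1,b1)→signed(b1,c1) ✗  (a1,c1,b2)→signed(b2,c1) ✓  (a1,c2,b1)→signed(b1,c2) ✓  (a2,c2,b1)→signed(b1,c2) ✓  (a2,c2,b2)→signed(b2,c2) ✓  (a2,c3,b1)→signed(b1,c3) ✗  (a2,c3,b3)→signed(b3,c3) ✗  (a3,c1,b3)→signed(b3,c1) ✗  (a3,c2,b1)→signed(b1,c2) ✓  (a3,c2,b3)→signed(b3,c2) ✗  (a3,c3,b3)→signed(b3,c3) ✗  (a4,c1,b1)→signed(b1,c1) ✗  (a4,c2,b1)→signed(b1,c2) ✓  (a4,c3,b2)→signed(b2,c3) ✗
Counterexamples (restrictor triples failing the scope): 8.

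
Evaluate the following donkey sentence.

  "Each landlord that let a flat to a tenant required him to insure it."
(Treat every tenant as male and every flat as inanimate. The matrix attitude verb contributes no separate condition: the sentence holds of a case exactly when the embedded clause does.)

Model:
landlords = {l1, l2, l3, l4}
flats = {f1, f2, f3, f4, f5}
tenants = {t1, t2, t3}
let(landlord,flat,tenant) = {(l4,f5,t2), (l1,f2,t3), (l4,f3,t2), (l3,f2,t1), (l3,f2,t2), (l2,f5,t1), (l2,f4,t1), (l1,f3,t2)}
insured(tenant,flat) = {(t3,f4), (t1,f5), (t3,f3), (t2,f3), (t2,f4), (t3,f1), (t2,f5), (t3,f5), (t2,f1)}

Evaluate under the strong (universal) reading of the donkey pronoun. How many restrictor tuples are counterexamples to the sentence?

"him" takes "a tenant" as antecedent and "it" takes "a flat"; both are donkey pronouns co-varying with the restrictor.
Strong reading: for every (l,f,t) with let(l,f,t), insured(t,f).
Restrictor triples: (l1,f2,t3)→insured(t3,f2) ✗  (l1,f3,t2)→insured(t2,f3) ✓  (l2,f4,t1)→insured(t1,f4) ✗  (l2,f5,t1)→insured(t1,f5) ✓  (l3,f2,t1)→insured(t1,f2) ✗  (l3,f2,t2)→insured(t2,f2) ✗  (l4,f3,t2)→insured(t2,f3) ✓  (l4,f5,t2)→insured(t2,f5) ✓
Counterexamples (restrictor triples failing the scope): 4.

4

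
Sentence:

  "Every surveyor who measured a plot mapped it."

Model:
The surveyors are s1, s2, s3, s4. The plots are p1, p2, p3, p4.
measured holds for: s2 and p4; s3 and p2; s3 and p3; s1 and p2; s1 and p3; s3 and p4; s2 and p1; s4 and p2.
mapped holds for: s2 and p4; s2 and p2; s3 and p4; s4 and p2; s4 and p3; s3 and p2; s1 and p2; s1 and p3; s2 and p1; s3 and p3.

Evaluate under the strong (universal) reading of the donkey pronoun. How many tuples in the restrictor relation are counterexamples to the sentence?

"it" takes "a plot" as antecedent — a donkey pronoun bound across the clause boundary.
Strong reading: for every (s,p) with measured(s,p), mapped(s,p).
Restrictor pairs: (s1,p2) ✓  (s1,p3) ✓  (s2,p1) ✓  (s2,p4) ✓  (s3,p2) ✓  (s3,p3) ✓  (s3,p4) ✓  (s4,p2) ✓
Counterexamples (restrictor pairs failing the scope): 0.

0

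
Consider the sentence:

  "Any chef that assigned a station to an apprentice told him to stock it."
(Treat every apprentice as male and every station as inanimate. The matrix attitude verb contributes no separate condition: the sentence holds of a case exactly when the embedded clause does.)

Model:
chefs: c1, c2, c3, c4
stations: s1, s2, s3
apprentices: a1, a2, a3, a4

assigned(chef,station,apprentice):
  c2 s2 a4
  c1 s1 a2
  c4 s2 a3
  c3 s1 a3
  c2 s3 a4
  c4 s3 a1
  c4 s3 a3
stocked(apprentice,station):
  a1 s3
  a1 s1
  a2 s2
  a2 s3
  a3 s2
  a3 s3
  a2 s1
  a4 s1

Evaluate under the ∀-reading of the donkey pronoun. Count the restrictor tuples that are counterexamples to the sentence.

"him" takes "an apprentice" as antecedent and "it" takes "a station"; both are donkey pronouns co-varying with the restrictor.
Strong reading: for every (c,s,a) with assigned(c,s,a), stocked(a,s).
Restrictor triples: (c1,s1,a2)→stocked(a2,s1) ✓  (c2,s2,a4)→stocked(a4,s2) ✗  (c2,s3,a4)→stocked(a4,s3) ✗  (c3,s1,a3)→stocked(a3,s1) ✗  (c4,s2,a3)→stocked(a3,s2) ✓  (c4,s3,a1)→stocked(a1,s3) ✓  (c4,s3,a3)→stocked(a3,s3) ✓
Counterexamples (restrictor triples failing the scope): 3.

3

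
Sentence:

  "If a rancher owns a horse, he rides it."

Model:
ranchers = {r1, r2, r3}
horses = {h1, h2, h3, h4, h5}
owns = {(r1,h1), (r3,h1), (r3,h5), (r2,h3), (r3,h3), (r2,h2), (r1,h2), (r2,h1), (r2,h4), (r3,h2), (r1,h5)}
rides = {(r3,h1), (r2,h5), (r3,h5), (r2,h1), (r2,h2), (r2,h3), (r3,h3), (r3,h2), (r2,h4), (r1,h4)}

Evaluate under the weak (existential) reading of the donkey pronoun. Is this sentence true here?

False

"it" takes "a horse" as antecedent — a donkey pronoun bound across the clause boundary.
Weak reading: every rancher r with some owns-horse has at least one owns-horse h such that rides(r,h).
Per rancher: r1:✗  r2:✓  r3:✓
r1 has no witness among its owns-horses.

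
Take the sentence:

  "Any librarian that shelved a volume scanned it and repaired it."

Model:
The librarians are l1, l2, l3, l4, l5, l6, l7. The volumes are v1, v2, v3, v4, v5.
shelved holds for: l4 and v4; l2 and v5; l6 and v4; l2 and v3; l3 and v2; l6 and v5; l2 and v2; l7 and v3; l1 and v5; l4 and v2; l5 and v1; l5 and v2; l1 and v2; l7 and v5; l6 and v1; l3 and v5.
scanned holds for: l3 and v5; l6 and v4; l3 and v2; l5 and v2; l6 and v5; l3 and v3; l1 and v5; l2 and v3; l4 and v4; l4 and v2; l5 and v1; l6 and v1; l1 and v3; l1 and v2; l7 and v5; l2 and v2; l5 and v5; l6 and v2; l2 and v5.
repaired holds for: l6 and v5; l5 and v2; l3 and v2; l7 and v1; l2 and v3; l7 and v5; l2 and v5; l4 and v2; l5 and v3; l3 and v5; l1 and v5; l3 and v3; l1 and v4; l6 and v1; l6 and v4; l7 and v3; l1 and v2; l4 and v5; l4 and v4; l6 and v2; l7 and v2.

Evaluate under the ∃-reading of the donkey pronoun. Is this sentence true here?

"it" takes "a volume" as antecedent — a donkey pronoun bound across the clause boundary.
Weak reading: every librarian l with some shelved-volume has at least one shelved-volume v such that scanned(l,v) ∧ repaired(l,v).
Per librarian: l1:✓  l2:✓  l3:✓  l4:✓  l5:✓  l6:✓  l7:✓
Every librarian in the restrictor has a witness.

True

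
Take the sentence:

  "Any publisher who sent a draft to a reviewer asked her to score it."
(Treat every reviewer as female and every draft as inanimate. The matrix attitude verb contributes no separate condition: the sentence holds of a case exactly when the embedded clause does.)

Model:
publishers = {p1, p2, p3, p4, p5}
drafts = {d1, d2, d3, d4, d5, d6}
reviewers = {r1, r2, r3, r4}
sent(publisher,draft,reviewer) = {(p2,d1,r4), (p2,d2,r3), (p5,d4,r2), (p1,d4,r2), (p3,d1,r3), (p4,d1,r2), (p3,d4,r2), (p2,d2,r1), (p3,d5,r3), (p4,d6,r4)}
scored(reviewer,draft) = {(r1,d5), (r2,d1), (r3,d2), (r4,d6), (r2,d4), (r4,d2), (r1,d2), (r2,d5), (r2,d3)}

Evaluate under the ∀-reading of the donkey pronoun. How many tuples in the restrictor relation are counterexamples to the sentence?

3

"her" takes "a reviewer" as antecedent and "it" takes "a draft"; both are donkey pronouns co-varying with the restrictor.
Strong reading: for every (p,d,r) with sent(p,d,r), scored(r,d).
Restrictor triples: (p1,d4,r2)→scored(r2,d4) ✓  (p2,d1,r4)→scored(r4,d1) ✗  (p2,d2,r1)→scored(r1,d2) ✓  (p2,d2,r3)→scored(r3,d2) ✓  (p3,d1,r3)→scored(r3,d1) ✗  (p3,d4,r2)→scored(r2,d4) ✓  (p3,d5,r3)→scored(r3,d5) ✗  (p4,d1,r2)→scored(r2,d1) ✓  (p4,d6,r4)→scored(r4,d6) ✓  (p5,d4,r2)→scored(r2,d4) ✓
Counterexamples (restrictor triples failing the scope): 3.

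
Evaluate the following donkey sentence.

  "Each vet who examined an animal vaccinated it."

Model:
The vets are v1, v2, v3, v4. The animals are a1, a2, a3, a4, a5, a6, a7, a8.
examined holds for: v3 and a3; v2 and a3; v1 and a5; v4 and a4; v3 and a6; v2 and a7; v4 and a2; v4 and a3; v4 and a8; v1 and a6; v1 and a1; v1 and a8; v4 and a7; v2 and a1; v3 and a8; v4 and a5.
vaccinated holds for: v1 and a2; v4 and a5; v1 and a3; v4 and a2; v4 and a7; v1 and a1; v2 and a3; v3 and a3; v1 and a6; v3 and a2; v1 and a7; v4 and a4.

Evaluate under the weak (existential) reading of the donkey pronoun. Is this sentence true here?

"it" takes "an animal" as antecedent — a donkey pronoun bound across the clause boundary.
Weak reading: every vet v with some examined-animal has at least one examined-animal a such that vaccinated(v,a).
Per vet: v1:✓  v2:✓  v3:✓  v4:✓
Every vet in the restrictor has a witness.

True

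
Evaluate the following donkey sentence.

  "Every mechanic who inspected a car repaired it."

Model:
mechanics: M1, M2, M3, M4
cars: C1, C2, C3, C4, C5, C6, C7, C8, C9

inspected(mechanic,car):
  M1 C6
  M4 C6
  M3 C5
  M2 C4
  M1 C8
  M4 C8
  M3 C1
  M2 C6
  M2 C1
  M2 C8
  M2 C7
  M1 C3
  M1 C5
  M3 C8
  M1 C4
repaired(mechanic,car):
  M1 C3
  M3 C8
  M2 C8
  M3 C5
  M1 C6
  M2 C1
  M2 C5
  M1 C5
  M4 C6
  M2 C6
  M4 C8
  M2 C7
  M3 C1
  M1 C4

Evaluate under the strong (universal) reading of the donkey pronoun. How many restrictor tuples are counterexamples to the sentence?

2

"it" takes "a car" as antecedent — a donkey pronoun bound across the clause boundary.
Strong reading: for every (m,c) with inspected(m,c), repaired(m,c).
Restrictor pairs: (M1,C3) ✓  (M1,C4) ✓  (M1,C5) ✓  (M1,C6) ✓  (M1,C8) ✗  (M2,C1) ✓  (M2,C4) ✗  (M2,C6) ✓  (M2,C7) ✓  (M2,C8) ✓  (M3,C1) ✓  (M3,C5) ✓  (M3,C8) ✓  (M4,C6) ✓  (M4,C8) ✓
Counterexamples (restrictor pairs failing the scope): 2.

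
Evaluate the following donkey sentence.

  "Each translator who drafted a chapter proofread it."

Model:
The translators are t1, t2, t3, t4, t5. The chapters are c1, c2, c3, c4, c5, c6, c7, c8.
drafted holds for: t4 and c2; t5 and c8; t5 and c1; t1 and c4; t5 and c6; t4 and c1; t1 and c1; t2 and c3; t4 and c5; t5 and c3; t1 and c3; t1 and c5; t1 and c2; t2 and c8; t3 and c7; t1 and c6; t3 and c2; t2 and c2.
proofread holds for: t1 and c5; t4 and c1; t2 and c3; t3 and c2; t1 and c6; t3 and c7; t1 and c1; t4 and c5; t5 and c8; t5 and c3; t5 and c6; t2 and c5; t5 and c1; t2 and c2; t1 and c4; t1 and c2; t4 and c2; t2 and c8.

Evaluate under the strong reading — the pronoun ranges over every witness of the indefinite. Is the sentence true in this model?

False

"it" takes "a chapter" as antecedent — a donkey pronoun bound across the clause boundary.
Strong reading: for every (t,c) with drafted(t,c), proofread(t,c).
Restrictor pairs: (t1,c1) ✓  (t1,c2) ✓  (t1,c3) ✗  (t1,c4) ✓  (t1,c5) ✓  (t1,c6) ✓  (t2,c2) ✓  (t2,c3) ✓  (t2,c8) ✓  (t3,c2) ✓  (t3,c7) ✓  (t4,c1) ✓  (t4,c2) ✓  (t4,c5) ✓  (t5,c1) ✓  (t5,c3) ✓  (t5,c6) ✓  (t5,c8) ✓
Counterexample: (t1,c3) is in drafted but fails the scope.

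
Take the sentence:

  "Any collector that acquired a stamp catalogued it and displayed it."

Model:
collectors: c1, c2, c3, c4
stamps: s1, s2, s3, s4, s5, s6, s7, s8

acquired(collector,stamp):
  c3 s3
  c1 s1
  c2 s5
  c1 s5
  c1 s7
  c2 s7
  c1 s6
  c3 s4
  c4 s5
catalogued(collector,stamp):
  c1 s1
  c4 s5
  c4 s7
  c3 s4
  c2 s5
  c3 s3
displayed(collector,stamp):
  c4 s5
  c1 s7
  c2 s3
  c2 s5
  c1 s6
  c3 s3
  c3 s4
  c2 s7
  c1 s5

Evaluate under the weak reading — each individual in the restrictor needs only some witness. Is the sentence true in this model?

False

"it" takes "a stamp" as antecedent — a donkey pronoun bound across the clause boundary.
Weak reading: every collector c with some acquired-stamp has at least one acquired-stamp s such that catalogued(c,s) ∧ displayed(c,s).
Per collector: c1:✗  c2:✓  c3:✓  c4:✓
c1 has no witness among its acquired-stamps.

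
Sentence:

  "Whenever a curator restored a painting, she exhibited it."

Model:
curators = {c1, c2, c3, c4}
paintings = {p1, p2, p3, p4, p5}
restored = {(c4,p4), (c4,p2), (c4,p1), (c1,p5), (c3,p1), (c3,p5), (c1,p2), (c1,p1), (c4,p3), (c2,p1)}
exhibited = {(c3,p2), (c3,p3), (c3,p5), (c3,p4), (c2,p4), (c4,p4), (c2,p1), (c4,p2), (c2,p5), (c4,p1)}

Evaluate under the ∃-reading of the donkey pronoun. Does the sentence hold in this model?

False

"it" takes "a painting" as antecedent — a donkey pronoun bound across the clause boundary.
Weak reading: every curator c with some restored-painting has at least one restored-painting p such that exhibited(c,p).
Per curator: c1:✗  c2:✓  c3:✓  c4:✓
c1 has no witness among its restored-paintings.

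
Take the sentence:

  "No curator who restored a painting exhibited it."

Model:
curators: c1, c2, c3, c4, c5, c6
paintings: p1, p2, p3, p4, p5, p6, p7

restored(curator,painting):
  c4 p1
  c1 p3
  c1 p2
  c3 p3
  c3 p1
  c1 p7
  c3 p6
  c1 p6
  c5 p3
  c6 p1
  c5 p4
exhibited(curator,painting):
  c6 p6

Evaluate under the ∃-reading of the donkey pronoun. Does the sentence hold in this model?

"it" takes "a painting" as antecedent — a donkey pronoun bound across the clause boundary.
Truth condition: for no (c,p) with restored(c,p) does exhibited(c,p) hold.
Restrictor pairs — does the scope hold? (c1,p2):fails  (c1,p3):fails  (c1,p6):fails  (c1,p7):fails  (c3,p1):fails  (c3,p3):fails  (c3,p6):fails  (c4,p1):fails  (c5,p3):fails  (c5,p4):fails  (c6,p1):fails
Scope holds for no restrictor pair, so the sentence is true.

True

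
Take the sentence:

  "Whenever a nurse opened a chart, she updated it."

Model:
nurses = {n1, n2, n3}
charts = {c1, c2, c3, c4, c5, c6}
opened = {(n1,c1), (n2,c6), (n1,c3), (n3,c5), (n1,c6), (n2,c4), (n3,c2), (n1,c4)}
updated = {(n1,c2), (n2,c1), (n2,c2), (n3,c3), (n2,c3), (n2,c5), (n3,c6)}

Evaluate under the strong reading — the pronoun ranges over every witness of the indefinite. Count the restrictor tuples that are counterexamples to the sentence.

8

"it" takes "a chart" as antecedent — a donkey pronoun bound across the clause boundary.
Strong reading: for every (n,c) with opened(n,c), updated(n,c).
Restrictor pairs: (n1,c1) ✗  (n1,c3) ✗  (n1,c4) ✗  (n1,c6) ✗  (n2,c4) ✗  (n2,c6) ✗  (n3,c2) ✗  (n3,c5) ✗
Counterexamples (restrictor pairs failing the scope): 8.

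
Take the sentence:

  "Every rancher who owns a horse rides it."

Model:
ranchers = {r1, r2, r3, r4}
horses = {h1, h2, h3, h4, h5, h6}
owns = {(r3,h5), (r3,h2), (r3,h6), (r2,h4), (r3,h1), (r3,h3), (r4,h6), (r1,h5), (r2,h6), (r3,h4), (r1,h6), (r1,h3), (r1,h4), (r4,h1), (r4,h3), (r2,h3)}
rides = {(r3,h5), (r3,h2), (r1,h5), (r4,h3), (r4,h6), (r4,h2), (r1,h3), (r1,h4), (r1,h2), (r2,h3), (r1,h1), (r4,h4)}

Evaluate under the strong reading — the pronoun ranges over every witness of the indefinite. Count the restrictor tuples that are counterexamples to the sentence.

8

"it" takes "a horse" as antecedent — a donkey pronoun bound across the clause boundary.
Strong reading: for every (r,h) with owns(r,h), rides(r,h).
Restrictor pairs: (r1,h3) ✓  (r1,h4) ✓  (r1,h5) ✓  (r1,h6) ✗  (r2,h3) ✓  (r2,h4) ✗  (r2,h6) ✗  (r3,h1) ✗  (r3,h2) ✓  (r3,h3) ✗  (r3,h4) ✗  (r3,h5) ✓  (r3,h6) ✗  (r4,h1) ✗  (r4,h3) ✓  (r4,h6) ✓
Counterexamples (restrictor pairs failing the scope): 8.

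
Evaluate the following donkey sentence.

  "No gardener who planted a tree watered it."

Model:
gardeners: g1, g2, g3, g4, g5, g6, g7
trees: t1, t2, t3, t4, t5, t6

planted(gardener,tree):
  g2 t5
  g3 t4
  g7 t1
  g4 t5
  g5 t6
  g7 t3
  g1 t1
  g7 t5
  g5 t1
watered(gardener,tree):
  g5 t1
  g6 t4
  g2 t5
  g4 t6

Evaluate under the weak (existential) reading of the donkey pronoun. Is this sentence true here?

False

"it" takes "a tree" as antecedent — a donkey pronoun bound across the clause boundary.
Truth condition: for no (g,t) with planted(g,t) does watered(g,t) hold.
Restrictor pairs — does the scope hold? (g1,t1):fails  (g2,t5):holds  (g3,t4):fails  (g4,t5):fails  (g5,t1):holds  (g5,t6):fails  (g7,t1):fails  (g7,t3):fails  (g7,t5):fails
Scope holds for 2 pair(s), so the sentence is false.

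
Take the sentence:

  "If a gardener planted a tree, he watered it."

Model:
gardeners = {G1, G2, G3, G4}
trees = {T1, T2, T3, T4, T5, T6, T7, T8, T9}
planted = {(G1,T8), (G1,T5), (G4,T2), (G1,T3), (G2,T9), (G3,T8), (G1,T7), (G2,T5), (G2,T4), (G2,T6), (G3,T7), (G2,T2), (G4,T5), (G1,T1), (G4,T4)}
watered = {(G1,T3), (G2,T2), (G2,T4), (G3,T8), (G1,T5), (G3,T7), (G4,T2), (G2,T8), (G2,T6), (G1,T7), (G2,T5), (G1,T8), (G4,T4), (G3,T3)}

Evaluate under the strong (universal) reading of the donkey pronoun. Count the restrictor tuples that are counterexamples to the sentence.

3

"it" takes "a tree" as antecedent — a donkey pronoun bound across the clause boundary.
Strong reading: for every (g,t) with planted(g,t), watered(g,t).
Restrictor pairs: (G1,T1) ✗  (G1,T3) ✓  (G1,T5) ✓  (G1,T7) ✓  (G1,T8) ✓  (G2,T2) ✓  (G2,T4) ✓  (G2,T5) ✓  (G2,T6) ✓  (G2,T9) ✗  (G3,T7) ✓  (G3,T8) ✓  (G4,T2) ✓  (G4,T4) ✓  (G4,T5) ✗
Counterexamples (restrictor pairs failing the scope): 3.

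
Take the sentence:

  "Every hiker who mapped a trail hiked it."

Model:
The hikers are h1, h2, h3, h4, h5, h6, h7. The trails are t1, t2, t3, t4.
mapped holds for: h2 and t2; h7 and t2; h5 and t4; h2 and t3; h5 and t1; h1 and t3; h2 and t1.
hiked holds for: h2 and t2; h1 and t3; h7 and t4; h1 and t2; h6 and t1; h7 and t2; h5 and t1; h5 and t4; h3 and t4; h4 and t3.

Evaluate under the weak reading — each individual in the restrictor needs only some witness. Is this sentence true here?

True

"it" takes "a trail" as antecedent — a donkey pronoun bound across the clause boundary.
Weak reading: every hiker h with some mapped-trail has at least one mapped-trail t such that hiked(h,t).
Per hiker: h1:✓  h2:✓  h5:✓  h7:✓
Every hiker in the restrictor has a witness.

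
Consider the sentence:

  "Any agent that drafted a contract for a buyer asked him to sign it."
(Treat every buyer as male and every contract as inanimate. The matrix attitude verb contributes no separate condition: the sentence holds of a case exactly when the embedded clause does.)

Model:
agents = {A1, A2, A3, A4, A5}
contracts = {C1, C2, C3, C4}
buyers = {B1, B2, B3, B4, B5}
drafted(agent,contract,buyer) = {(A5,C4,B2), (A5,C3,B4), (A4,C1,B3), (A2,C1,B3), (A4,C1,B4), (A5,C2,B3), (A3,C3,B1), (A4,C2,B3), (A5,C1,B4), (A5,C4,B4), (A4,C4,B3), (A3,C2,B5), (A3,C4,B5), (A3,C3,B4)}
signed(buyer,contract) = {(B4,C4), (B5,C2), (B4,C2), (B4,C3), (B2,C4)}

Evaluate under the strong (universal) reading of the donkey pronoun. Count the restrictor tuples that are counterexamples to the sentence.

9

"him" takes "a buyer" as antecedent and "it" takes "a contract"; both are donkey pronouns co-varying with the restrictor.
Strong reading: for every (a,c,b) with drafted(a,c,b), signed(b,c).
Restrictor triples: (A2,C1,B3)→signed(B3,C1) ✗  (A3,C2,B5)→signed(B5,C2) ✓  (A3,C3,B1)→signed(B1,C3) ✗  (A3,C3,B4)→signed(B4,C3) ✓  (A3,C4,B5)→signed(B5,C4) ✗  (A4,C1,B3)→signed(B3,C1) ✗  (A4,C1,B4)→signed(B4,C1) ✗  (A4,C2,B3)→signed(B3,C2) ✗  (A4,C4,B3)→signed(B3,C4) ✗  (A5,C1,B4)→signed(B4,C1) ✗  (A5,C2,B3)→signed(B3,C2) ✗  (A5,C3,B4)→signed(B4,C3) ✓  (A5,C4,B2)→signed(B2,C4) ✓  (A5,C4,B4)→signed(B4,C4) ✓
Counterexamples (restrictor triples failing the scope): 9.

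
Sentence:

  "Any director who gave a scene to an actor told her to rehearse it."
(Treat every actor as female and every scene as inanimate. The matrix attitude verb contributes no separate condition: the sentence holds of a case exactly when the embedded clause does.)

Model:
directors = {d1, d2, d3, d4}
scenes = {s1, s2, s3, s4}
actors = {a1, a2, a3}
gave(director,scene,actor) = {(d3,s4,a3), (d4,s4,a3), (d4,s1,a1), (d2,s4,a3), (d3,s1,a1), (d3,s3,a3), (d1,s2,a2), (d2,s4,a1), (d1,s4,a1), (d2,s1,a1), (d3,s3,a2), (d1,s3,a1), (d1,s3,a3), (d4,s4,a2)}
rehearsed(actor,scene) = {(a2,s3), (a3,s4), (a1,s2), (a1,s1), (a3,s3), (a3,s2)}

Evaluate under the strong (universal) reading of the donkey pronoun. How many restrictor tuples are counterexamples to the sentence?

"her" takes "an actor" as antecedent and "it" takes "a scene"; both are donkey pronouns co-varying with the restrictor.
Strong reading: for every (d,s,a) with gave(d,s,a), rehearsed(a,s).
Restrictor triples: (d1,s2,a2)→rehearsed(a2,s2) ✗  (d1,s3,a1)→rehearsed(a1,s3) ✗  (d1,s3,a3)→rehearsed(a3,s3) ✓  (d1,s4,a1)→rehearsed(a1,s4) ✗  (d2,s1,a1)→rehearsed(a1,s1) ✓  (d2,s4,a1)→rehearsed(a1,s4) ✗  (d2,s4,a3)→rehearsed(a3,s4) ✓  (d3,s1,a1)→rehearsed(a1,s1) ✓  (d3,s3,a2)→rehearsed(a2,s3) ✓  (d3,s3,a3)→rehearsed(a3,s3) ✓  (d3,s4,a3)→rehearsed(a3,s4) ✓  (d4,s1,a1)→rehearsed(a1,s1) ✓  (d4,s4,a2)→rehearsed(a2,s4) ✗  (d4,s4,a3)→rehearsed(a3,s4) ✓
Counterexamples (restrictor triples failing the scope): 5.

5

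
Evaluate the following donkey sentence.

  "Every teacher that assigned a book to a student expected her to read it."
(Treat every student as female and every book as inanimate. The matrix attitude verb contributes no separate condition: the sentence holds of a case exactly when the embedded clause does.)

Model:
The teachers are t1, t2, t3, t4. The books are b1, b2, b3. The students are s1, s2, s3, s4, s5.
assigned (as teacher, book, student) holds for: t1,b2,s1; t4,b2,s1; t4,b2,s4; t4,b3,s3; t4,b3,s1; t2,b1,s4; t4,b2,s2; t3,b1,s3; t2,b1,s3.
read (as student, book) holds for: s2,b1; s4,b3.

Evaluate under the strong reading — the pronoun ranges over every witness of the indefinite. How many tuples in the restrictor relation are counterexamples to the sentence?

"her" takes "a student" as antecedent and "it" takes "a book"; both are donkey pronouns co-varying with the restrictor.
Strong reading: for every (t,b,s) with assigned(t,b,s), read(s,b).
Restrictor triples: (t1,b2,s1)→read(s1,b2) ✗  (t2,b1,s3)→read(s3,b1) ✗  (t2,b1,s4)→read(s4,b1) ✗  (t3,b1,s3)→read(s3,b1) ✗  (t4,b2,s1)→read(s1,b2) ✗  (t4,b2,s2)→read(s2,b2) ✗  (t4,b2,s4)→read(s4,b2) ✗  (t4,b3,s1)→read(s1,b3) ✗  (t4,b3,s3)→read(s3,b3) ✗
Counterexamples (restrictor triples failing the scope): 9.

9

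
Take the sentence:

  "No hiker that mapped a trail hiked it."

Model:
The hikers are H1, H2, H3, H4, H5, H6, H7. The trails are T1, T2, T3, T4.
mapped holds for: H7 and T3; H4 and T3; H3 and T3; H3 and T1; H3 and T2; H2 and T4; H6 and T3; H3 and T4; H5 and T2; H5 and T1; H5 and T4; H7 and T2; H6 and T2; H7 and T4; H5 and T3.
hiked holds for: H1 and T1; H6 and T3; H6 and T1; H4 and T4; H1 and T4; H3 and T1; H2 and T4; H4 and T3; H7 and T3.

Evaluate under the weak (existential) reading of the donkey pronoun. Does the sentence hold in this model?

"it" takes "a trail" as antecedent — a donkey pronoun bound across the clause boundary.
Truth condition: for no (h,t) with mapped(h,t) does hiked(h,t) hold.
Restrictor pairs — does the scope hold? (H2,T4):holds  (H3,T1):holds  (H3,T2):fails  (H3,T3):fails  (H3,T4):fails  (H4,T3):holds  (H5,T1):fails  (H5,T2):fails  (H5,T3):fails  (H5,T4):fails  (H6,T2):fails  (H6,T3):holds  (H7,T2):fails  (H7,T3):holds  (H7,T4):fails
Scope holds for 5 pair(s), so the sentence is false.

False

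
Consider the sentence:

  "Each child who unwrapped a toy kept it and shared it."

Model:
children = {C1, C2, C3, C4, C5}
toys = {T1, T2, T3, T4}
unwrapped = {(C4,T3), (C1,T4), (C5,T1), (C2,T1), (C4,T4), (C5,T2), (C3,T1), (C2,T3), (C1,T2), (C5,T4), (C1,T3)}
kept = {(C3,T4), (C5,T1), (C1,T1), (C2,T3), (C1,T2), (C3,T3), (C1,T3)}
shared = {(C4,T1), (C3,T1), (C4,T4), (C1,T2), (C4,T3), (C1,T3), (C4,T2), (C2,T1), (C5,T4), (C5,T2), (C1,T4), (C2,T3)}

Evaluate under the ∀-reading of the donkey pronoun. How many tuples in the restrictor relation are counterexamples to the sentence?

8

"it" takes "a toy" as antecedent — a donkey pronoun bound across the clause boundary.
Strong reading: for every (c,t) with unwrapped(c,t), kept(c,t) ∧ shared(c,t).
Restrictor pairs: (C1,T2) ✓  (C1,T3) ✓  (C1,T4) ✗  (C2,T1) ✗  (C2,T3) ✓  (C3,T1) ✗  (C4,T3) ✗  (C4,T4) ✗  (C5,T1) ✗  (C5,T2) ✗  (C5,T4) ✗
Counterexamples (restrictor pairs failing the scope): 8.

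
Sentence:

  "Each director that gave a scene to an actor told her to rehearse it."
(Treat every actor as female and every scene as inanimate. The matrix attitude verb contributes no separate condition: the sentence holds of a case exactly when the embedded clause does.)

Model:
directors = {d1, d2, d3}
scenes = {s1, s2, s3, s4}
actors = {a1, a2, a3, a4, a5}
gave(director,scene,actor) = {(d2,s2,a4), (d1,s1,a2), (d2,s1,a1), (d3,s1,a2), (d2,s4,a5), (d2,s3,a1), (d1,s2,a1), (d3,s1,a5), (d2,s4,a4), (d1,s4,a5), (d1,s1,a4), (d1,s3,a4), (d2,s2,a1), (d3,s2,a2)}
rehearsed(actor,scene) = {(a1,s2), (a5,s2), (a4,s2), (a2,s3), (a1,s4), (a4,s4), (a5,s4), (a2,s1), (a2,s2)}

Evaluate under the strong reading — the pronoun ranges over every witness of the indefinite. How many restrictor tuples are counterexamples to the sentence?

"her" takes "an actor" as antecedent and "it" takes "a scene"; both are donkey pronouns co-varying with the restrictor.
Strong reading: for every (d,s,a) with gave(d,s,a), rehearsed(a,s).
Restrictor triples: (d1,s1,a2)→rehearsed(a2,s1) ✓  (d1,s1,a4)→rehearsed(a4,s1) ✗  (d1,s2,a1)→rehearsed(a1,s2) ✓  (d1,s3,a4)→rehearsed(a4,s3) ✗  (d1,s4,a5)→rehearsed(a5,s4) ✓  (d2,s1,a1)→rehearsed(a1,s1) ✗  (d2,s2,a1)→rehearsed(a1,s2) ✓  (d2,s2,a4)→rehearsed(a4,s2) ✓  (d2,s3,a1)→rehearsed(a1,s3) ✗  (d2,s4,a4)→rehearsed(a4,s4) ✓  (d2,s4,a5)→rehearsed(a5,s4) ✓  (d3,s1,a2)→rehearsed(a2,s1) ✓  (d3,s1,a5)→rehearsed(a5,s1) ✗  (d3,s2,a2)→rehearsed(a2,s2) ✓
Counterexamples (restrictor triples failing the scope): 5.

5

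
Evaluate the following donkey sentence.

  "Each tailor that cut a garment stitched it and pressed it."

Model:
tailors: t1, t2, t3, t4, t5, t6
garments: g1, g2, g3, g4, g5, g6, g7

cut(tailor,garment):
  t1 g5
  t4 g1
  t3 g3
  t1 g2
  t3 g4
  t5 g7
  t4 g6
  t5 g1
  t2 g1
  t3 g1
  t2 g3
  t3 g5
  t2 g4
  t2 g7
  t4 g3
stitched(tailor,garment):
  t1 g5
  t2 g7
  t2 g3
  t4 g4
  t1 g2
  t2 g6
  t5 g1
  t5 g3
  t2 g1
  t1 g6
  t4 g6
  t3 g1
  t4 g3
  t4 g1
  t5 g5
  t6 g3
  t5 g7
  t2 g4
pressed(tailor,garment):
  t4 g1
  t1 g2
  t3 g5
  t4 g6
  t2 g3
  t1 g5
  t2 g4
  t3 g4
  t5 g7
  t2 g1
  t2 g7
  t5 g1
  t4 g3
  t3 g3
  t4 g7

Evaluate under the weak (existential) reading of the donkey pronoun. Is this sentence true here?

False

"it" takes "a garment" as antecedent — a donkey pronoun bound across the clause boundary.
Weak reading: every tailor t with some cut-garment has at least one cut-garment g such that stitched(t,g) ∧ pressed(t,g).
Per tailor: t1:✓  t2:✓  t3:✗  t4:✓  t5:✓
t3 has no witness among its cut-garments.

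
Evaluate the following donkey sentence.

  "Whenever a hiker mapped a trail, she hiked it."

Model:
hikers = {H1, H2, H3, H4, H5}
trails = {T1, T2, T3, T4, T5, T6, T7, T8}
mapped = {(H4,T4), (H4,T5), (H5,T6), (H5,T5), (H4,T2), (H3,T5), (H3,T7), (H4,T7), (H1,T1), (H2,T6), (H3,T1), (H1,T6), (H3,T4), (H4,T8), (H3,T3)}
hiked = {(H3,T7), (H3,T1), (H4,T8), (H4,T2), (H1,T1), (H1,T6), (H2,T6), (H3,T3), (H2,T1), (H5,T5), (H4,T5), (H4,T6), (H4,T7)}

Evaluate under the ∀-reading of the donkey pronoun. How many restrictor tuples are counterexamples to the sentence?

"it" takes "a trail" as antecedent — a donkey pronoun bound across the clause boundary.
Strong reading: for every (h,t) with mapped(h,t), hiked(h,t).
Restrictor pairs: (H1,T1) ✓  (H1,T6) ✓  (H2,T6) ✓  (H3,T1) ✓  (H3,T3) ✓  (H3,T4) ✗  (H3,T5) ✗  (H3,T7) ✓  (H4,T2) ✓  (H4,T4) ✗  (H4,T5) ✓  (H4,T7) ✓  (H4,T8) ✓  (H5,T5) ✓  (H5,T6) ✗
Counterexamples (restrictor pairs failing the scope): 4.

4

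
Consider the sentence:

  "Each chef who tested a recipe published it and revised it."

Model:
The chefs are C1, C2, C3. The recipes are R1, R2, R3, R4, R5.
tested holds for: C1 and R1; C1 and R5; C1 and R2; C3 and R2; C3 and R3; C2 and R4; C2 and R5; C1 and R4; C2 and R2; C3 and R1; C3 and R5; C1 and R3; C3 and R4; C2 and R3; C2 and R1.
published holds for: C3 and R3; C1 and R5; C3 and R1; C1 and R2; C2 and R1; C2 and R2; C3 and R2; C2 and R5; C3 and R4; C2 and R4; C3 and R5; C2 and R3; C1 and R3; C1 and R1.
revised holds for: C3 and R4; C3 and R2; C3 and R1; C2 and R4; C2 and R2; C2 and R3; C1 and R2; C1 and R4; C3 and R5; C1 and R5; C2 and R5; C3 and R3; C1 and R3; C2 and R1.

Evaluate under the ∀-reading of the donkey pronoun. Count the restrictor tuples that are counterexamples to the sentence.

"it" takes "a recipe" as antecedent — a donkey pronoun bound across the clause boundary.
Strong reading: for every (c,r) with tested(c,r), published(c,r) ∧ revised(c,r).
Restrictor pairs: (C1,R1) ✗  (C1,R2) ✓  (C1,R3) ✓  (C1,R4) ✗  (C1,R5) ✓  (C2,R1) ✓  (C2,R2) ✓  (C2,R3) ✓  (C2,R4) ✓  (C2,R5) ✓  (C3,R1) ✓  (C3,R2) ✓  (C3,R3) ✓  (C3,R4) ✓  (C3,R5) ✓
Counterexamples (restrictor pairs failing the scope): 2.

2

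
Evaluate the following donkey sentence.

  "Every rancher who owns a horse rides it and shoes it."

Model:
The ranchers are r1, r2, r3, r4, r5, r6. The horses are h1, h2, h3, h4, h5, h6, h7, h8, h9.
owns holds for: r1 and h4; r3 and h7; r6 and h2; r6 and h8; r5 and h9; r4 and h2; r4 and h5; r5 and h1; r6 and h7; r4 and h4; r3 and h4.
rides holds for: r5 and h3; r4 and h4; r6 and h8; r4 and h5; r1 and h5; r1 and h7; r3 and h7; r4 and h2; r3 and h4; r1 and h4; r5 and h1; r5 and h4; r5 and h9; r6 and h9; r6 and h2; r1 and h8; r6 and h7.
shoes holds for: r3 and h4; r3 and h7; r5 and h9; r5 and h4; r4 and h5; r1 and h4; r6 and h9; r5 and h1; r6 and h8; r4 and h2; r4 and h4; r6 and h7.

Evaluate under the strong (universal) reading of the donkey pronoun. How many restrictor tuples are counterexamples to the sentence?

1

"it" takes "a horse" as antecedent — a donkey pronoun bound across the clause boundary.
Strong reading: for every (r,h) with owns(r,h), rides(r,h) ∧ shoes(r,h).
Restrictor pairs: (r1,h4) ✓  (r3,h4) ✓  (r3,h7) ✓  (r4,h2) ✓  (r4,h4) ✓  (r4,h5) ✓  (r5,h1) ✓  (r5,h9) ✓  (r6,h2) ✗  (r6,h7) ✓  (r6,h8) ✓
Counterexamples (restrictor pairs failing the scope): 1.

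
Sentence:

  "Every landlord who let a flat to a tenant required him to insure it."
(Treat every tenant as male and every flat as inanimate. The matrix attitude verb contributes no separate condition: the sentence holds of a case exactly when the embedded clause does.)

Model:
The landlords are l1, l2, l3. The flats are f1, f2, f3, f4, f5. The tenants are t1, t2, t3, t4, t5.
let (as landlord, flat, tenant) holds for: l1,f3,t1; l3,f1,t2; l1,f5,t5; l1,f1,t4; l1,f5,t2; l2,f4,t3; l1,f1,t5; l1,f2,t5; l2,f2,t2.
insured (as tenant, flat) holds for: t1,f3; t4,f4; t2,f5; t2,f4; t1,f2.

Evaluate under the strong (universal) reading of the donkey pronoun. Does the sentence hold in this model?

False

"him" takes "a tenant" as antecedent and "it" takes "a flat"; both are donkey pronouns co-varying with the restrictor.
Strong reading: for every (l,f,t) with let(l,f,t), insured(t,f).
Restrictor triples: (l1,f1,t4)→insured(t4,f1) ✗  (l1,f1,t5)→insured(t5,f1) ✗  (l1,f2,t5)→insured(t5,f2) ✗  (l1,f3,t1)→insured(t1,f3) ✓  (l1,f5,t2)→insured(t2,f5) ✓  (l1,f5,t5)→insured(t5,f5) ✗  (l2,f2,t2)→insured(t2,f2) ✗  (l2,f4,t3)→insured(t3,f4) ✗  (l3,f1,t2)→insured(t2,f1) ✗
Counterexample: (l1,f1,t4) — insured(t4,f1) does not hold.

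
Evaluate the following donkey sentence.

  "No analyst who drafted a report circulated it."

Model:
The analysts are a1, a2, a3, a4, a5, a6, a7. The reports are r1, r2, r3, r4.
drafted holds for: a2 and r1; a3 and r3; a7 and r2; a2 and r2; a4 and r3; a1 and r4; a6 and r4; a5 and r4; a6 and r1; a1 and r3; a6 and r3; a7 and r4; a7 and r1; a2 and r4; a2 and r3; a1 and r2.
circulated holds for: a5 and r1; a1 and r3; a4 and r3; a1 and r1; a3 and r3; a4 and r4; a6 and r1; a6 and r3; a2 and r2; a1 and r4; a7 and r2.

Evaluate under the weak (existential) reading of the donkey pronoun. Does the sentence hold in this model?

"it" takes "a report" as antecedent — a donkey pronoun bound across the clause boundary.
Truth condition: for no (a,r) with drafted(a,r) does circulated(a,r) hold.
Restrictor pairs — does the scope hold? (a1,r2):fails  (a1,r3):holds  (a1,r4):holds  (a2,r1):fails  (a2,r2):holds  (a2,r3):fails  (a2,r4):fails  (a3,r3):holds  (a4,r3):holds  (a5,r4):fails  (a6,r1):holds  (a6,r3):holds  (a6,r4):fails  (a7,r1):fails  (a7,r2):holds  (a7,r4):fails
Scope holds for 8 pair(s), so the sentence is false.

False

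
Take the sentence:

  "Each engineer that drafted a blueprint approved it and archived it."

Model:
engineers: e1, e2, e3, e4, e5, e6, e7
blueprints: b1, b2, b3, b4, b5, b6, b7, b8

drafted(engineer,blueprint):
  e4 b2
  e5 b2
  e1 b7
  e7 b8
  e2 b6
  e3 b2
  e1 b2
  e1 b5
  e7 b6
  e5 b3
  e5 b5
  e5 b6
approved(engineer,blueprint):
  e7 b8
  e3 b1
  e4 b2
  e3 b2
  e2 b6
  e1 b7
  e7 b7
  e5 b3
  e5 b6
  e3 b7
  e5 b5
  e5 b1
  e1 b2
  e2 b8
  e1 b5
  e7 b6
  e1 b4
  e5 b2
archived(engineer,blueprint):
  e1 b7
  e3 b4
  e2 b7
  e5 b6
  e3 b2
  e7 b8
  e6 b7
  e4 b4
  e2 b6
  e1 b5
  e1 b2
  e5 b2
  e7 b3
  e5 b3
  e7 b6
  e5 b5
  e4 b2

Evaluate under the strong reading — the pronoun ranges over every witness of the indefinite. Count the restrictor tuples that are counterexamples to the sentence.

"it" takes "a blueprint" as antecedent — a donkey pronoun bound across the clause boundary.
Strong reading: for every (e,b) with drafted(e,b), approved(e,b) ∧ archived(e,b).
Restrictor pairs: (e1,b2) ✓  (e1,b5) ✓  (e1,b7) ✓  (e2,b6) ✓  (e3,b2) ✓  (e4,b2) ✓  (e5,b2) ✓  (e5,b3) ✓  (e5,b5) ✓  (e5,b6) ✓  (e7,b6) ✓  (e7,b8) ✓
Counterexamples (restrictor pairs failing the scope): 0.

0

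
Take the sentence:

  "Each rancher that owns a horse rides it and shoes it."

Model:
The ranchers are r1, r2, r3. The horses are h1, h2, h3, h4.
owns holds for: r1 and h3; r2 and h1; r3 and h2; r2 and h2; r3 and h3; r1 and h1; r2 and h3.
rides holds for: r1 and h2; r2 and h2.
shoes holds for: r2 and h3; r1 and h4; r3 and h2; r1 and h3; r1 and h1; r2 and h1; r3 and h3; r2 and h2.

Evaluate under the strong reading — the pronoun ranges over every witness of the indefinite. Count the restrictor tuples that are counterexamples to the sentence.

6

"it" takes "a horse" as antecedent — a donkey pronoun bound across the clause boundary.
Strong reading: for every (r,h) with owns(r,h), rides(r,h) ∧ shoes(r,h).
Restrictor pairs: (r1,h1) ✗  (r1,h3) ✗  (r2,h1) ✗  (r2,h2) ✓  (r2,h3) ✗  (r3,h2) ✗  (r3,h3) ✗
Counterexamples (restrictor pairs failing the scope): 6.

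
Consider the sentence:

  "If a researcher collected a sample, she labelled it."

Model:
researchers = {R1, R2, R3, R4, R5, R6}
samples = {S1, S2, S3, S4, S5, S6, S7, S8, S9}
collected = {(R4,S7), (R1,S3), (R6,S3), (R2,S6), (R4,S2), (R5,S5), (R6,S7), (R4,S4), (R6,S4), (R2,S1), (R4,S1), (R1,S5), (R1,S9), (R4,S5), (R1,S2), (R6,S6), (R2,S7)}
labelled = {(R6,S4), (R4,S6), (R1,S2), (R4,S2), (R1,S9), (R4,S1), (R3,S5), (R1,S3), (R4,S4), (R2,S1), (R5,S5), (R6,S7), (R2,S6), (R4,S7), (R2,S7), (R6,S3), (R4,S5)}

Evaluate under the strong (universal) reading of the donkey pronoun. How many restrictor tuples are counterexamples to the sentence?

"it" takes "a sample" as antecedent — a donkey pronoun bound across the clause boundary.
Strong reading: for every (r,s) with collected(r,s), labelled(r,s).
Restrictor pairs: (R1,S2) ✓  (R1,S3) ✓  (R1,S5) ✗  (R1,S9) ✓  (R2,S1) ✓  (R2,S6) ✓  (R2,S7) ✓  (R4,S1) ✓  (R4,S2) ✓  (R4,S4) ✓  (R4,S5) ✓  (R4,S7) ✓  (R5,S5) ✓  (R6,S3) ✓  (R6,S4) ✓  (R6,S6) ✗  (R6,S7) ✓
Counterexamples (restrictor pairs failing the scope): 2.

2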